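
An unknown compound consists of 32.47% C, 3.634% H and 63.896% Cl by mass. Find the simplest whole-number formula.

Assume 100 g: 32.47 g C, 3.634 g H, 63.896 g Cl.
C: 32.47 g ÷ 12.01 g/mol = 2.704 mol
H: 3.634 g ÷ 1.008 g/mol = 3.605 mol
Cl: 63.896 g ÷ 35.45 g/mol = 1.802 mol
Smallest is Cl at 1.802 mol; normalising gives C 1.500, H 2.000, Cl 1.000
Scaling by 2: C 3.00, H 4.00, Cl 2.00 → C3H4Cl2

C3H4Cl2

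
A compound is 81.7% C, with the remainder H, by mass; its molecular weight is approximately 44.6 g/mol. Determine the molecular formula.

C3H8

Assume 100 g: 81.7 g C, 18.3 g H.
Moles — C: 81.7 / 12.01 = 6.803 mol; H: 18.3 / 1.008 = 18.15 mol
Divide by the smallest (6.803 mol C): C 1.000, H 2.669
×3: C 3.00, H 8.01 → C3H8
Empirical-formula mass = 44.09 g/mol
n = 44.6 / 44.09 = 1.01 ≈ 1
Molecular formula = empirical formula = C3H8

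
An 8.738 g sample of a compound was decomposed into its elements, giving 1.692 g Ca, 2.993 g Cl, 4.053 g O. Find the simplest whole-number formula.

Ca: 1.692 g ÷ 40.08 g/mol = 0.04222 mol
Cl: 2.993 g ÷ 35.45 g/mol = 0.08443 mol
O: 4.053 g ÷ 16.00 g/mol = 0.2533 mol
Divide by the smallest (0.04222 mol Ca): Ca 1.000, Cl 2.000, O 6.000
≈ 1:2:6 → CaCl2O6

CaCl2O6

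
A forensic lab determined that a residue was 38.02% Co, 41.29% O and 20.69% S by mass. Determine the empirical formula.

Assume 100 g: 38.02 g Co, 41.29 g O, 20.69 g S.
Moles — Co: 38.02 / 58.93 = 0.6452 mol; O: 41.29 / 16.00 = 2.581 mol; S: 20.69 / 32.07 = 0.6452 mol
Smallest is S at 0.6452 mol; normalising gives Co 1.000, O 4.000, S 1.000
Ratio ≈ 1:4:1, so the empirical formula is CoO4S

CoO4S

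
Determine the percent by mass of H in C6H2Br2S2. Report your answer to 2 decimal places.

0.68%

Molar mass = 6(12.01) + 2(1.008) + 2(79.90) + 2(32.07) = 298.016 g/mol
Mass of H per mole = 2 × 1.008 = 2.016 g
% H = 2.016 / 298.016 × 100 = 0.68%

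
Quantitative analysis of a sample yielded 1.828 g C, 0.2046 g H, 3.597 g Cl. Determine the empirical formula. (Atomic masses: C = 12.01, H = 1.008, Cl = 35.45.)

C3H4Cl2

n(C) = 1.828/12.01 = 0.1522, n(H) = 0.2046/1.008 = 0.203, n(Cl) = 3.597/35.45 = 0.1015
Ratios (÷ 0.1015): C 1.500, H 2.000, Cl 1.000
×2: C 3.00, H 4.00, Cl 2.00 → C3H4Cl2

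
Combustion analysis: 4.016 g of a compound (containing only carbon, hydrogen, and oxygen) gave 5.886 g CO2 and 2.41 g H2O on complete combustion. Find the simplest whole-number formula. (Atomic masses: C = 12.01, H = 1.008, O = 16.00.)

CH2O

mol C = 5.886 / 44.01 = 0.1337; mass C = 0.1337 × 12.01 = 1.606 g
mol H = 2 × (2.41 / 18.02) = 0.2675; mass H = 0.2675 × 1.008 = 0.2696 g
mass O = 4.016 − (1.876) = 2.140 g → mol O = 0.1338
Smallest is C at 0.1337 mol; normalising gives C 1.000, H 2.000, O 1.000
→ CH2O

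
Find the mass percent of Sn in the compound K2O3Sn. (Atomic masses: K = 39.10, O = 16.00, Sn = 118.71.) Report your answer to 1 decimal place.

Molar mass = 2(39.10) + 3(16.00) + 1(118.71) = 244.910 g/mol
Mass of Sn per mole = 1 × 118.71 = 118.710 g
% Sn = 118.710 / 244.910 × 100 = 48.5%

48.5%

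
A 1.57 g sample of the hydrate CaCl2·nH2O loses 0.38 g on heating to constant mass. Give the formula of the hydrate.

CaCl2·2H2O

Mass of anhydrous CaCl2 = 1.57 − 0.38 = 1.19 g
mol H2O = 0.38 / 18.02 = 0.02109
Molar mass of CaCl2 = 110.98 g/mol → mol CaCl2 = 1.19 / 110.98 = 0.01072
n = 0.02109 / 0.01072 = 1.97 ≈ 2 → CaCl2·2H2O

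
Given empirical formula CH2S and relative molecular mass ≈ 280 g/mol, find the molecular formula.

C6H12S6

Empirical-formula mass = 46.10 g/mol
n = 280 / 46.10 = 6.07 ≈ 6
Molecular formula = (CH2S)6 = C6H12S6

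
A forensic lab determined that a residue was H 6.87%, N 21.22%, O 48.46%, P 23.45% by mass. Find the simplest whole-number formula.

H9N2O4P

Assume 100 g: 6.87 g H, 21.22 g N, 48.46 g O, 23.45 g P.
n(H) = 6.87/1.008 = 6.815, n(N) = 21.22/14.01 = 1.515, n(O) = 48.46/16.00 = 3.029, n(P) = 23.45/30.97 = 0.7572
Ratios (÷ 0.7572): H 9.001, N 2.000, O 4.000, P 1.000
→ H9N2O4P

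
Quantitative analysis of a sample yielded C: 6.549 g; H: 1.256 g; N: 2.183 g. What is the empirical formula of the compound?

Moles — C: 6.549 / 12.01 = 0.5453 mol; H: 1.256 / 1.008 = 1.246 mol; N: 2.183 / 14.01 = 0.1558 mol
Smallest is N at 0.1558 mol; normalising gives C 3.500, H 7.997, N 1.000
×2: C 7.00, H 15.99, N 2.00 → C7H16N2

C7H16N2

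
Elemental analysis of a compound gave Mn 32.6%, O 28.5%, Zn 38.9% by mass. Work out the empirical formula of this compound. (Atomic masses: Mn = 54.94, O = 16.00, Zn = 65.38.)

Assume 100 g: 32.6 g Mn, 28.5 g O, 38.9 g Zn.
Moles — Mn: 32.6 / 54.94 = 0.5934 mol; O: 28.5 / 16.00 = 1.781 mol; Zn: 38.9 / 65.38 = 0.595 mol
Divide by the smallest (0.5934 mol Mn): Mn 1.000, O 3.002, Zn 1.003
≈ 1:3:1 → MnO3Zn

MnO3Zn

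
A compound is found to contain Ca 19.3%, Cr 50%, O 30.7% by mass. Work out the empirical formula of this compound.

Assume 100 g: 19.3 g Ca, 50 g Cr, 30.7 g O.
n(Ca) = 19.3/40.08 = 0.4815, n(Cr) = 50/52.00 = 0.9615, n(O) = 30.7/16.00 = 1.919
Smallest is Ca at 0.4815 mol; normalising gives Ca 1.000, Cr 1.997, O 3.985
≈ 1:2:4 → CaCr2O4

CaCr2O4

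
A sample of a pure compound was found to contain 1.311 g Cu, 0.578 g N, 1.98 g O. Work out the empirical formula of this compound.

n(Cu) = 1.311/63.55 = 0.02063, n(N) = 0.578/14.01 = 0.04126, n(O) = 1.98/16.00 = 0.1237
Smallest is Cu at 0.02063 mol; normalising gives Cu 1.000, N 2.000, O 5.999
≈ 1:2:6 → CuN2O6

CuN2O6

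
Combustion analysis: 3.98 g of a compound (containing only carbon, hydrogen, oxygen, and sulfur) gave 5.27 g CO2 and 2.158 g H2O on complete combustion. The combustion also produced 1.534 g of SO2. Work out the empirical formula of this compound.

C5H10O4S

mol C = 5.27 / 44.01 = 0.1197; mass C = 0.1197 × 12.01 = 1.438 g
mol H = 2 × (2.158 / 18.02) = 0.2395; mass H = 0.2395 × 1.008 = 0.2414 g
mol S = 1.534 / 64.07 = 0.02394; mass S = 0.7678 g
mass O = 3.98 − (2.447) = 1.533 g → mol O = 0.09579
Smallest is S at 0.02394 mol; normalising gives C 5.001, H 10.004, O 4.001, S 1.000
≈ 5:10:4:1 → C5H10O4S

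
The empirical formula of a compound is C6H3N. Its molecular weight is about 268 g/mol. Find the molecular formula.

C18H9N3

Empirical-formula mass = 89.09 g/mol
n = 268 / 89.09 = 3.01 ≈ 3
Molecular formula = (C6H3N)3 = C18H9N3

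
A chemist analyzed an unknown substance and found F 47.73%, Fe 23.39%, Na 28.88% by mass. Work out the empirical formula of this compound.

Assume 100 g: 47.73 g F, 23.39 g Fe, 28.88 g Na.
F: 47.73 g ÷ 19.00 g/mol = 2.512 mol
Fe: 23.39 g ÷ 55.85 g/mol = 0.4188 mol
Na: 28.88 g ÷ 22.99 g/mol = 1.256 mol
Divide by the smallest (0.4188 mol Fe): F 5.998, Fe 1.000, Na 3.000
≈ 6:1:3 → F6FeNa3

F6FeNa3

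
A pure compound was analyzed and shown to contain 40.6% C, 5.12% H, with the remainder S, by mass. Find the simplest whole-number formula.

C2H3S

Assume 100 g: 40.6 g C, 5.12 g H, 54.28 g S.
Moles — C: 40.6 / 12.01 = 3.381 mol; H: 5.12 / 1.008 = 5.079 mol; S: 54.28 / 32.07 = 1.693 mol
Ratios (÷ 1.693): C 1.997, H 3.001, S 1.000
≈ 2:3:1 → C2H3S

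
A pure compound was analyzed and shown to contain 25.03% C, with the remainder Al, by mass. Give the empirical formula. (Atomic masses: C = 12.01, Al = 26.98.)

Assume 100 g: 25.03 g C, 74.97 g Al.
C: 25.03 g ÷ 12.01 g/mol = 2.084 mol
Al: 74.97 g ÷ 26.98 g/mol = 2.779 mol
Ratios (÷ 2.084): C 1.000, Al 1.333
Scaling by 3: C 3.00, Al 4.00 → C3Al4

C3Al4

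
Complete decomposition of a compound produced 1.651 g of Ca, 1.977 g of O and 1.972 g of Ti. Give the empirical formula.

Moles — Ca: 1.651 / 40.08 = 0.04119 mol; O: 1.977 / 16.00 = 0.1236 mol; Ti: 1.972 / 47.87 = 0.04119 mol
Smallest is Ca at 0.04119 mol; normalising gives Ca 1.000, O 3.000, Ti 1.000
≈ 1:3:1 → CaO3Ti

CaO3Ti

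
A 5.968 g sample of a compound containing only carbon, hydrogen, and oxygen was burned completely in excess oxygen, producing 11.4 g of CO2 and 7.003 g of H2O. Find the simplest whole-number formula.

C2H6O

mol C = 11.4 / 44.01 = 0.2590; mass C = 0.2590 × 12.01 = 3.111 g
mol H = 2 × (7.003 / 18.02) = 0.7772; mass H = 0.7772 × 1.008 = 0.7835 g
mass O = 5.968 − (3.894) = 2.074 g → mol O = 0.1296
Smallest is O at 0.1296 mol; normalising gives C 1.999, H 5.997, O 1.000
Ratio ≈ 2:6:1, so the empirical formula is C2H6O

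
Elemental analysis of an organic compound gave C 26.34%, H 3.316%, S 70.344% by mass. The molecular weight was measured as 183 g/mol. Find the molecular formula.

Assume 100 g: 26.34 g C, 3.316 g H, 70.344 g S.
C: 26.34 g ÷ 12.01 g/mol = 2.193 mol
H: 3.316 g ÷ 1.008 g/mol = 3.29 mol
S: 70.344 g ÷ 32.07 g/mol = 2.193 mol
Ratios (÷ 2.193): C 1.000, H 1.500, S 1.000
Multiply by 2: C 2.00, H 3.00, S 2.00 → C2H3S2
Empirical-formula mass = 91.18 g/mol
n = 183 / 91.18 = 2.01 ≈ 2
Molecular formula = (C2H3S2)×2 = C4H6S4

C4H6S4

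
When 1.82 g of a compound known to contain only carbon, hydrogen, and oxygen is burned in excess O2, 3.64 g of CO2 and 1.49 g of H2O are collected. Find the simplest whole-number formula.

mol C = 3.64 / 44.01 = 0.08271; mass C = 0.08271 × 12.01 = 0.9933 g
mol H = 2 × (1.49 / 18.02) = 0.1654; mass H = 0.1654 × 1.008 = 0.1667 g
mass O = 1.82 − (1.160) = 0.6600 g → mol O = 0.04125
Ratios (÷ 0.04125): C 2.005, H 4.009, O 1.000
Ratio ≈ 2:4:1, so the empirical formula is C2H4O

C2H4O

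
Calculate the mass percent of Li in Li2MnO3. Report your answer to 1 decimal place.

11.9%

Molar mass = 2(6.94) + 1(54.94) + 3(16.00) = 116.820 g/mol
Mass of Li per mole = 2 × 6.94 = 13.880 g
% Li = 13.880 / 116.820 × 100 = 11.9%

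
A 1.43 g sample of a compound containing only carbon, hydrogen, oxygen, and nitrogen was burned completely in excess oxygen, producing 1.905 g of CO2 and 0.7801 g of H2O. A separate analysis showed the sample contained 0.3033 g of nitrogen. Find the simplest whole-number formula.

C4H8N2O3

mol C = 1.905 / 44.01 = 0.04329; mass C = 0.04329 × 12.01 = 0.5199 g
mol H = 2 × (0.7801 / 18.02) = 0.08658; mass H = 0.08658 × 1.008 = 0.08727 g
mol N = 0.3033 / 14.01 = 0.02165
mass O = 1.43 − (0.9104) = 0.5196 g → mol O = 0.03247
Ratios (÷ 0.02165): C 1.999, H 3.999, N 1.000, O 1.500
×2: C 4.00, H 8.00, N 2.00, O 3.00 → C4H8N2O3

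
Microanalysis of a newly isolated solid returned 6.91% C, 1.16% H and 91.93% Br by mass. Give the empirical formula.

Assume 100 g: 6.91 g C, 1.16 g H, 91.93 g Br.
C: 6.91 g ÷ 12.01 g/mol = 0.5754 mol
H: 1.16 g ÷ 1.008 g/mol = 1.151 mol
Br: 91.93 g ÷ 79.90 g/mol = 1.151 mol
Smallest is C at 0.5754 mol; normalising gives C 1.000, H 2.000, Br 2.000
≈ 1:2:2 → CH2Br2

CH2Br2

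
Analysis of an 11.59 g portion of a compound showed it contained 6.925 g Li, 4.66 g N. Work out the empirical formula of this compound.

n(Li) = 6.925/6.94 = 0.9978, n(N) = 4.66/14.01 = 0.3326
Ratios (÷ 0.3326): Li 3.000, N 1.000
→ Li3N

Li3N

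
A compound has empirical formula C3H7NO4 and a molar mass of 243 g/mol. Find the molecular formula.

Empirical-formula mass = 121.10 g/mol
n = 243 / 121.10 = 2.01 ≈ 2
Molecular formula = (C3H7NO4)2 = C6H14N2O8

C6H14N2O8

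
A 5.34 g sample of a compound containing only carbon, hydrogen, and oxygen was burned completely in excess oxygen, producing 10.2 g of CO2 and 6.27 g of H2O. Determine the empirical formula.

mol C = 10.2 / 44.01 = 0.2318; mass C = 0.2318 × 12.01 = 2.784 g
mol H = 2 × (6.27 / 18.02) = 0.6959; mass H = 0.6959 × 1.008 = 0.7015 g
mass O = 5.34 − (3.485) = 1.855 g → mol O = 0.1159
Divide by the smallest (0.1159 mol O): C 1.999, H 6.002, O 1.000
→ C2H6O

C2H6O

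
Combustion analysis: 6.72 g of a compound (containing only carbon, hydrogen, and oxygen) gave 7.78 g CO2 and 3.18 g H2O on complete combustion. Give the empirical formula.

C2H4O3

mol C = 7.78 / 44.01 = 0.1768; mass C = 0.1768 × 12.01 = 2.123 g
mol H = 2 × (3.18 / 18.02) = 0.3529; mass H = 0.3529 × 1.008 = 0.3558 g
mass O = 6.72 − (2.479) = 4.241 g → mol O = 0.2651
Smallest is C at 0.1768 mol; normalising gives C 1.000, H 1.997, O 1.499
Scaling by 2: C 2.00, H 3.99, O 3.00 → C2H4O3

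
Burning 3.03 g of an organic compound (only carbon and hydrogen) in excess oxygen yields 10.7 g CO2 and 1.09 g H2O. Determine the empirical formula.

C2H

mol C = 10.7 / 44.01 = 0.2431; mass C = 0.2431 × 12.01 = 2.920 g
mol H = 2 × (1.09 / 18.02) = 0.1210; mass H = 0.1210 × 1.008 = 0.1219 g
Divide by the smallest (0.121 mol H): C 2.010, H 1.000
Ratio ≈ 2:1, so the empirical formula is C2H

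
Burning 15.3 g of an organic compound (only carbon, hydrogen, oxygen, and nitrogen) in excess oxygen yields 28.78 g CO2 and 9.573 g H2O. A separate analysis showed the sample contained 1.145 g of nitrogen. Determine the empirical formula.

mol C = 28.78 / 44.01 = 0.6539; mass C = 0.6539 × 12.01 = 7.854 g
mol H = 2 × (9.573 / 18.02) = 1.062; mass H = 1.062 × 1.008 = 1.071 g
mol N = 1.145 / 14.01 = 0.08173
mass O = 15.3 − (10.07) = 5.230 g → mol O = 0.3269
Ratios (÷ 0.08173): C 8.002, H 13.000, N 1.000, O 4.000
≈ 8:13:1:4 → C8H13NO4

C8H13NO4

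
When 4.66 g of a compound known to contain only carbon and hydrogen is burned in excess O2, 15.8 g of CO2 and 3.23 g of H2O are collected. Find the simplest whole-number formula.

CH

mol C = 15.8 / 44.01 = 0.3590; mass C = 0.3590 × 12.01 = 4.312 g
mol H = 2 × (3.23 / 18.02) = 0.3585; mass H = 0.3585 × 1.008 = 0.3614 g
Divide by the smallest (0.3585 mol H): C 1.001, H 1.000
Ratio ≈ 1:1, so the empirical formula is CH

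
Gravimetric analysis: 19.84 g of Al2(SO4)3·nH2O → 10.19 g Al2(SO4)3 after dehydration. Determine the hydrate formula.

Mass of water lost = 19.84 − 10.19 = 9.65 g → 9.65 / 18.02 = 0.5355 mol H2O
Molar mass of Al2(SO4)3 = 342.17 g/mol → mol Al2(SO4)3 = 10.19 / 342.17 = 0.02978
n = 0.5355 / 0.02978 = 17.98 ≈ 18 → Al2(SO4)3·18H2O

Al2(SO4)3·18H2O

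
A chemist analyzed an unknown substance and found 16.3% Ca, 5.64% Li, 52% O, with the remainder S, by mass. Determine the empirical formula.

Assume 100 g: 16.3 g Ca, 5.64 g Li, 52 g O, 26.06 g S.
Ca: 16.3 g ÷ 40.08 g/mol = 0.4067 mol
Li: 5.64 g ÷ 6.94 g/mol = 0.8127 mol
O: 52 g ÷ 16.00 g/mol = 3.25 mol
S: 26.06 g ÷ 32.07 g/mol = 0.8126 mol
Ratios (÷ 0.4067): Ca 1.000, Li 1.998, O 7.991, S 1.998
≈ 1:2:8:2 → CaLi2O8S2

CaLi2O8S2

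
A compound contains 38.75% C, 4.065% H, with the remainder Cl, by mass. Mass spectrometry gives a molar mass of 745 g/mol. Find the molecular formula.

Assume 100 g: 38.75 g C, 4.065 g H, 57.185 g Cl.
C: 38.75 g ÷ 12.01 g/mol = 3.226 mol
H: 4.065 g ÷ 1.008 g/mol = 4.033 mol
Cl: 57.185 g ÷ 35.45 g/mol = 1.613 mol
Ratios (÷ 1.613): C 2.000, H 2.500, Cl 1.000
Multiply by 2: C 4.00, H 5.00, Cl 2.00 → C4H5Cl2
Empirical-formula mass = 123.98 g/mol
n = 745 / 123.98 = 6.01 ≈ 6
Molecular formula = (C4H5Cl2)×6 = C24H30Cl12

C24H30Cl12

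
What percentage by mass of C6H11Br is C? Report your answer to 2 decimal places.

Molar mass = 6(12.01) + 11(1.008) + 1(79.90) = 163.048 g/mol
Mass of C per mole = 6 × 12.01 = 72.060 g
% C = 72.060 / 163.048 × 100 = 44.20%

44.20%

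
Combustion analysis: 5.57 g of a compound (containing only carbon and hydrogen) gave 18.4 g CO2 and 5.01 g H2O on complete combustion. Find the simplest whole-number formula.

C3H4

mol C = 18.4 / 44.01 = 0.4181; mass C = 0.4181 × 12.01 = 5.021 g
mol H = 2 × (5.01 / 18.02) = 0.5560; mass H = 0.5560 × 1.008 = 0.5605 g
Smallest is C at 0.4181 mol; normalising gives C 1.000, H 1.330
Scaling by 3: C 3.00, H 3.99 → C3H4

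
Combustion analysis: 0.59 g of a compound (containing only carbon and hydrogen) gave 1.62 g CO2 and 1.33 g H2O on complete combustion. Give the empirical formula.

CH4

mol C = 1.62 / 44.01 = 0.03681; mass C = 0.03681 × 12.01 = 0.4421 g
mol H = 2 × (1.33 / 18.02) = 0.1476; mass H = 0.1476 × 1.008 = 0.1488 g
Divide by the smallest (0.03681 mol C): C 1.000, H 4.010
≈ 1:4 → CH4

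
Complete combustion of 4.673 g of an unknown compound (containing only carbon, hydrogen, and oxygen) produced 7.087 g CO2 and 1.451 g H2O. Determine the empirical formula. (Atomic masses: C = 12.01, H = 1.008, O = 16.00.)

mol C = 7.087 / 44.01 = 0.1610; mass C = 0.1610 × 12.01 = 1.934 g
mol H = 2 × (1.451 / 18.02) = 0.1610; mass H = 0.1610 × 1.008 = 0.1623 g
mass O = 4.673 − (2.096) = 2.577 g → mol O = 0.1610
Divide by the smallest (0.161 mol C): C 1.000, H 1.000, O 1.000
Ratio ≈ 1:1:1, so the empirical formula is CHO

CHO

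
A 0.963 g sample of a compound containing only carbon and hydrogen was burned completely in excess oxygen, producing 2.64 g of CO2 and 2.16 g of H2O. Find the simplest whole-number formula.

CH4

mol C = 2.64 / 44.01 = 0.05999; mass C = 0.05999 × 12.01 = 0.7204 g
mol H = 2 × (2.16 / 18.02) = 0.2397; mass H = 0.2397 × 1.008 = 0.2417 g
Smallest is C at 0.05999 mol; normalising gives C 1.000, H 3.996
→ CH4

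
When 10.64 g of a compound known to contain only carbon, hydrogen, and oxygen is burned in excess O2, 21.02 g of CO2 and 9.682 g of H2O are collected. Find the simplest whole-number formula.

C4H9O2

mol C = 21.02 / 44.01 = 0.4776; mass C = 0.4776 × 12.01 = 5.736 g
mol H = 2 × (9.682 / 18.02) = 1.075; mass H = 1.075 × 1.008 = 1.083 g
mass O = 10.64 − (6.819) = 3.821 g → mol O = 0.2388
Smallest is O at 0.2388 mol; normalising gives C 2.000, H 4.500, O 1.000
×2: C 4.00, H 9.00, O 2.00 → C4H9O2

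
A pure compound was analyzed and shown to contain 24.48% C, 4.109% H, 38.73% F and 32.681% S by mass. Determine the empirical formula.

C2H4F2S

Assume 100 g: 24.48 g C, 4.109 g H, 38.73 g F, 32.681 g S.
n(C) = 24.48/12.01 = 2.038, n(H) = 4.109/1.008 = 4.076, n(F) = 38.73/19.00 = 2.038, n(S) = 32.681/32.07 = 1.019
Smallest is S at 1.019 mol; normalising gives C 2.000, H 4.000, F 2.000, S 1.000
→ C2H4F2S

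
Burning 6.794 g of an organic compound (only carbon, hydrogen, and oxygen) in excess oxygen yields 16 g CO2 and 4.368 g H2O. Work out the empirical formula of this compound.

C3H4O

mol C = 16 / 44.01 = 0.3636; mass C = 0.3636 × 12.01 = 4.366 g
mol H = 2 × (4.368 / 18.02) = 0.4848; mass H = 0.4848 × 1.008 = 0.4887 g
mass O = 6.794 − (4.855) = 1.939 g → mol O = 0.1212
Divide by the smallest (0.1212 mol O): C 3.000, H 4.000, O 1.000
≈ 3:4:1 → C3H4O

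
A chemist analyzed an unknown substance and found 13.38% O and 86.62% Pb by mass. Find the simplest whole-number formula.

O2Pb

Assume 100 g: 13.38 g O, 86.62 g Pb.
Moles — O: 13.38 / 16.00 = 0.8363 mol; Pb: 86.62 / 207.2 = 0.4181 mol
Divide by the smallest (0.4181 mol Pb): O 2.000, Pb 1.000
≈ 2:1 → O2Pb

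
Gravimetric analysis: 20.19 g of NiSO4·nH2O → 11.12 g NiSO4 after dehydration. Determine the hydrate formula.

Mass of water lost = 20.19 − 11.12 = 9.07 g → 9.07 / 18.02 = 0.5033 mol H2O
Molar mass of NiSO4 = 154.76 g/mol → mol NiSO4 = 11.12 / 154.76 = 0.07185
n = 0.5033 / 0.07185 = 7.00 ≈ 7 → NiSO4·7H2O

NiSO4·7H2O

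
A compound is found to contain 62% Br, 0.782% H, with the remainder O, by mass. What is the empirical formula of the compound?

Assume 100 g: 62 g Br, 0.782 g H, 37.22 g O.
Br: 62 g ÷ 79.90 g/mol = 0.776 mol
H: 0.782 g ÷ 1.008 g/mol = 0.7758 mol
O: 37.22 g ÷ 16.00 g/mol = 2.326 mol
Smallest is H at 0.7758 mol; normalising gives Br 1.000, H 1.000, O 2.999
≈ 1:1:3 → BrHO3

BrHO3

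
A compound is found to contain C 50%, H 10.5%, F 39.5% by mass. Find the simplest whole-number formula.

C2H5F

Assume 100 g: 50 g C, 10.5 g H, 39.5 g F.
n(C) = 50/12.01 = 4.163, n(H) = 10.5/1.008 = 10.42, n(F) = 39.5/19.00 = 2.079
Smallest is F at 2.079 mol; normalising gives C 2.003, H 5.011, F 1.000
Ratio ≈ 2:5:1, so the empirical formula is C2H5F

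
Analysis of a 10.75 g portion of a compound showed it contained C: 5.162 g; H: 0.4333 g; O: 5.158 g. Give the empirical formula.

Moles — C: 5.162 / 12.01 = 0.4298 mol; H: 0.4333 / 1.008 = 0.4299 mol; O: 5.158 / 16.00 = 0.3224 mol
Ratios (÷ 0.3224): C 1.333, H 1.333, O 1.000
×3: C 4.00, H 4.00, O 3.00 → C4H4O3

C4H4O3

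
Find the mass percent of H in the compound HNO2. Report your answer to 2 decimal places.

2.14%

Molar mass = 1(1.008) + 1(14.01) + 2(16.00) = 47.018 g/mol
Mass of H per mole = 1 × 1.008 = 1.008 g
% H = 1.008 / 47.018 × 100 = 2.14%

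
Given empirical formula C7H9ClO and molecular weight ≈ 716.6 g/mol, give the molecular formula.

C35H45Cl5O5

Empirical-formula mass = 144.59 g/mol
n = 716.6 / 144.59 = 4.96 ≈ 5
Molecular formula = (C7H9ClO)5 = C35H45Cl5O5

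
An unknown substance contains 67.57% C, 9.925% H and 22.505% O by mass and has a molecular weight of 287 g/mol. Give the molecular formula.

C16H28O4

Assume 100 g: 67.57 g C, 9.925 g H, 22.505 g O.
C: 67.57 g ÷ 12.01 g/mol = 5.626 mol
H: 9.925 g ÷ 1.008 g/mol = 9.846 mol
O: 22.505 g ÷ 16.00 g/mol = 1.407 mol
Ratios (÷ 1.407): C 4.000, H 7.000, O 1.000
≈ 4:7:1 → C4H7O
Empirical-formula mass = 71.10 g/mol
n = 287 / 71.10 = 4.04 ≈ 4
Molecular formula = (C4H7O)×4 = C16H28O4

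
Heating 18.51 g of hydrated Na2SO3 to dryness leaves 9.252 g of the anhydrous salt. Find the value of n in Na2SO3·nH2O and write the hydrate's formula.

Na2SO3·7H2O

Mass of water lost = 18.51 − 9.252 = 9.258 g → 9.258 / 18.02 = 0.5138 mol H2O
Molar mass of Na2SO3 = 126.05 g/mol → mol Na2SO3 = 9.252 / 126.05 = 0.0734
n = 0.5138 / 0.0734 = 7.00 ≈ 7 → Na2SO3·7H2O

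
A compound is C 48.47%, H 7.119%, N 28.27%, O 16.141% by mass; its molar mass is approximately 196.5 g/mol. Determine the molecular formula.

C8H14N4O2

Assume 100 g: 48.47 g C, 7.119 g H, 28.27 g N, 16.141 g O.
C: 48.47 g ÷ 12.01 g/mol = 4.036 mol
H: 7.119 g ÷ 1.008 g/mol = 7.062 mol
N: 28.27 g ÷ 14.01 g/mol = 2.018 mol
O: 16.141 g ÷ 16.00 g/mol = 1.009 mol
Smallest is O at 1.009 mol; normalising gives C 4.001, H 7.001, N 2.000, O 1.000
Ratio ≈ 4:7:2:1, so the empirical formula is C4H7N2O
Empirical-formula mass = 99.12 g/mol
n = 196.5 / 99.12 = 1.98 ≈ 2
Molecular formula = (C4H7N2O)×2 = C8H14N4O2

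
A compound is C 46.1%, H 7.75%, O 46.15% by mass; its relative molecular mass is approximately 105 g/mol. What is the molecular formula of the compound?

Assume 100 g: 46.1 g C, 7.75 g H, 46.15 g O.
C: 46.1 g ÷ 12.01 g/mol = 3.838 mol
H: 7.75 g ÷ 1.008 g/mol = 7.688 mol
O: 46.15 g ÷ 16.00 g/mol = 2.884 mol
Smallest is O at 2.884 mol; normalising gives C 1.331, H 2.666, O 1.000
Scaling by 3: C 3.99, H 8.00, O 3.00 → C4H8O3
Empirical-formula mass = 104.10 g/mol
n = 105 / 104.10 = 1.01 ≈ 1
Molecular formula = empirical formula = C4H8O3

C4H8O3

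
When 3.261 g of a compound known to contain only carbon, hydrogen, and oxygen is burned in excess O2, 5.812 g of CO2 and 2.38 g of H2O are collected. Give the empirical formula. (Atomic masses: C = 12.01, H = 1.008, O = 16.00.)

mol C = 5.812 / 44.01 = 0.1321; mass C = 0.1321 × 12.01 = 1.586 g
mol H = 2 × (2.38 / 18.02) = 0.2642; mass H = 0.2642 × 1.008 = 0.2663 g
mass O = 3.261 − (1.852) = 1.409 g → mol O = 0.08804
Divide by the smallest (0.08804 mol O): C 1.500, H 3.000, O 1.000
×2: C 3.00, H 6.00, O 2.00 → C3H6O2

C3H6O2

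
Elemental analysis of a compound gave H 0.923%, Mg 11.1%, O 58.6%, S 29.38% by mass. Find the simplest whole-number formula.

H2MgO8S2

Assume 100 g: 0.923 g H, 11.1 g Mg, 58.6 g O, 29.38 g S.
n(H) = 0.923/1.008 = 0.9157, n(Mg) = 11.1/24.31 = 0.4566, n(O) = 58.6/16.00 = 3.663, n(S) = 29.38/32.07 = 0.9161
Ratios (÷ 0.4566): H 2.005, Mg 1.000, O 8.021, S 2.006
≈ 2:1:8:2 → H2MgO8S2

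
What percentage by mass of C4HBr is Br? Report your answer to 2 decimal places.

Molar mass = 4(12.01) + 1(1.008) + 1(79.90) = 128.948 g/mol
Mass of Br per mole = 1 × 79.90 = 79.900 g
% Br = 79.900 / 128.948 × 100 = 61.96%

61.96%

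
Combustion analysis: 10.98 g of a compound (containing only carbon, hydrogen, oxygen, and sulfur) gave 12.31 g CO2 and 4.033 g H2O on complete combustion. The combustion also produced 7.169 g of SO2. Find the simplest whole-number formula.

C5H8O4S2

mol C = 12.31 / 44.01 = 0.2797; mass C = 0.2797 × 12.01 = 3.359 g
mol H = 2 × (4.033 / 18.02) = 0.4476; mass H = 0.4476 × 1.008 = 0.4512 g
mol S = 7.169 / 64.07 = 0.1119; mass S = 3.588 g
mass O = 10.98 − (7.399) = 3.581 g → mol O = 0.2238
Divide by the smallest (0.1119 mol S): C 2.500, H 4.000, O 2.000, S 1.000
×2: C 5.00, H 8.00, O 4.00, S 2.00 → C5H8O4S2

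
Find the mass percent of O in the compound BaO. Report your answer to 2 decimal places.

Molar mass = 1(137.33) + 1(16.00) = 153.330 g/mol
Mass of O per mole = 1 × 16.00 = 16.000 g
% O = 16.000 / 153.330 × 100 = 10.44%

10.44%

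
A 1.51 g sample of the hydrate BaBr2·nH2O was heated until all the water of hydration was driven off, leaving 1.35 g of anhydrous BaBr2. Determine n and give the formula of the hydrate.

Mass of water lost = 1.51 − 1.35 = 0.16 g → 0.16 / 18.02 = 0.008879 mol H2O
Molar mass of BaBr2 = 297.13 g/mol → mol BaBr2 = 1.35 / 297.13 = 0.004543
n = 0.008879 / 0.004543 = 1.95 ≈ 2 → BaBr2·2H2O

BaBr2·2H2O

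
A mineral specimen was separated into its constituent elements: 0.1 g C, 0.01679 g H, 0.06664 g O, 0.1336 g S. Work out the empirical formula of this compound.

C2H4OS

C: 0.1 g ÷ 12.01 g/mol = 0.008326 mol
H: 0.01679 g ÷ 1.008 g/mol = 0.01666 mol
O: 0.06664 g ÷ 16.00 g/mol = 0.004165 mol
S: 0.1336 g ÷ 32.07 g/mol = 0.004166 mol
Divide by the smallest (0.004165 mol O): C 1.999, H 3.999, O 1.000, S 1.000
≈ 2:4:1:1 → C2H4OS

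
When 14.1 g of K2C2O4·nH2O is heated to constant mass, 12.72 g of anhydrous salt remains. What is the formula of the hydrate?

K2C2O4·H2O

Mass of water lost = 14.1 − 12.72 = 1.38 g → 1.38 / 18.02 = 0.07658 mol H2O
Molar mass of K2C2O4 = 166.22 g/mol → mol K2C2O4 = 12.72 / 166.22 = 0.07653
n = 0.07658 / 0.07653 = 1.00 ≈ 1 → K2C2O4·H2O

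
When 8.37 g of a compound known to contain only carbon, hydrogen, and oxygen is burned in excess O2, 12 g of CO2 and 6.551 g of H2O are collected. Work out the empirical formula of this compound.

mol C = 12 / 44.01 = 0.2727; mass C = 0.2727 × 12.01 = 3.275 g
mol H = 2 × (6.551 / 18.02) = 0.7271; mass H = 0.7271 × 1.008 = 0.7329 g
mass O = 8.37 − (4.008) = 4.362 g → mol O = 0.2726
Ratios (÷ 0.2726): C 1.000, H 2.667, O 1.000
×3: C 3.00, H 8.00, O 3.00 → C3H8O3

C3H8O3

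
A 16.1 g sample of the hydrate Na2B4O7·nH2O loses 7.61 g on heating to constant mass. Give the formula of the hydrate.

Na2B4O7·10H2O

Mass of anhydrous Na2B4O7 = 16.1 − 7.61 = 8.49 g
mol H2O = 7.61 / 18.02 = 0.4223
Molar mass of Na2B4O7 = 201.22 g/mol → mol Na2B4O7 = 8.49 / 201.22 = 0.04219
n = 0.4223 / 0.04219 = 10.01 ≈ 10 → Na2B4O7·10H2O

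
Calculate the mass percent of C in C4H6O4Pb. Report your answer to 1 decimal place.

Molar mass = 4(12.01) + 6(1.008) + 4(16.00) + 1(207.2) = 325.288 g/mol
Mass of C per mole = 4 × 12.01 = 48.040 g
% C = 48.040 / 325.288 × 100 = 14.8%

14.8%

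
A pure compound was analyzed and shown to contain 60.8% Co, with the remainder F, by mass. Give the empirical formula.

CoF2

Assume 100 g: 60.8 g Co, 39.2 g F.
Co: 60.8 g ÷ 58.93 g/mol = 1.032 mol
F: 39.2 g ÷ 19.00 g/mol = 2.063 mol
Smallest is Co at 1.032 mol; normalising gives Co 1.000, F 2.000
→ CoF2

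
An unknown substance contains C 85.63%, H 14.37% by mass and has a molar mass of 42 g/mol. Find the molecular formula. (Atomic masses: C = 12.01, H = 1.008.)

Assume 100 g: 85.63 g C, 14.37 g H.
C: 85.63 g ÷ 12.01 g/mol = 7.13 mol
H: 14.37 g ÷ 1.008 g/mol = 14.26 mol
Divide by the smallest (7.13 mol C): C 1.000, H 1.999
≈ 1:2 → CH2
Empirical-formula mass = 14.03 g/mol
n = 42 / 14.03 = 2.99 ≈ 3
Molecular formula = (CH2)×3 = C3H6

C3H6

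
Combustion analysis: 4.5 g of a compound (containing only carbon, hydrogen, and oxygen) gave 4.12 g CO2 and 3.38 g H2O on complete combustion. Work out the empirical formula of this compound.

mol C = 4.12 / 44.01 = 0.09362; mass C = 0.09362 × 12.01 = 1.124 g
mol H = 2 × (3.38 / 18.02) = 0.3751; mass H = 0.3751 × 1.008 = 0.3781 g
mass O = 4.5 − (1.502) = 2.998 g → mol O = 0.1873
Smallest is C at 0.09362 mol; normalising gives C 1.000, H 4.007, O 2.001
Ratio ≈ 1:4:2, so the empirical formula is CH4O2

CH4O2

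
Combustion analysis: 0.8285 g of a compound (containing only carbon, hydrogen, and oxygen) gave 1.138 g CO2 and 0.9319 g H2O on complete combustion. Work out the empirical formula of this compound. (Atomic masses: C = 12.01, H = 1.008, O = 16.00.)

CH4O

mol C = 1.138 / 44.01 = 0.02586; mass C = 0.02586 × 12.01 = 0.3106 g
mol H = 2 × (0.9319 / 18.02) = 0.1034; mass H = 0.1034 × 1.008 = 0.1043 g
mass O = 0.8285 − (0.4148) = 0.4137 g → mol O = 0.02586
Smallest is O at 0.02586 mol; normalising gives C 1.000, H 4.000, O 1.000
≈ 1:4:1 → CH4O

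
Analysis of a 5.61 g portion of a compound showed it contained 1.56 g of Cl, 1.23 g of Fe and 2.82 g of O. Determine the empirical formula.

Cl: 1.56 g ÷ 35.45 g/mol = 0.04401 mol
Fe: 1.23 g ÷ 55.85 g/mol = 0.02202 mol
O: 2.82 g ÷ 16.00 g/mol = 0.1762 mol
Ratios (÷ 0.02202): Cl 1.998, Fe 1.000, O 8.003
→ Cl2FeO8

Cl2FeO8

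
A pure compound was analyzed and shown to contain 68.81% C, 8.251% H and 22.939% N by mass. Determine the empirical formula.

C7H10N2

Assume 100 g: 68.81 g C, 8.251 g H, 22.939 g N.
n(C) = 68.81/12.01 = 5.729, n(H) = 8.251/1.008 = 8.186, n(N) = 22.939/14.01 = 1.637
Ratios (÷ 1.637): C 3.499, H 4.999, N 1.000
Multiply by 2: C 7.00, H 10.00, N 2.00 → C7H10N2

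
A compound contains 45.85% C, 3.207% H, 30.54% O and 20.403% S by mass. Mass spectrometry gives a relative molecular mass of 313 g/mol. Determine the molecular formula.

C12H10O6S2

Assume 100 g: 45.85 g C, 3.207 g H, 30.54 g O, 20.403 g S.
Moles — C: 45.85 / 12.01 = 3.818 mol; H: 3.207 / 1.008 = 3.182 mol; O: 30.54 / 16.00 = 1.909 mol; S: 20.403 / 32.07 = 0.6362 mol
Ratios (÷ 0.6362): C 6.001, H 5.001, O 3.000, S 1.000
≈ 6:5:3:1 → C6H5O3S
Empirical-formula mass = 157.17 g/mol
n = 313 / 157.17 = 1.99 ≈ 2
Molecular formula = (C6H5O3S)×2 = C12H10O6S2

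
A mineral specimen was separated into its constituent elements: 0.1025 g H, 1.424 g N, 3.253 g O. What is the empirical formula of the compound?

n(H) = 0.1025/1.008 = 0.1017, n(N) = 1.424/14.01 = 0.1016, n(O) = 3.253/16.00 = 0.2033
Ratios (÷ 0.1016): H 1.000, N 1.000, O 2.000
Ratio ≈ 1:1:2, so the empirical formula is HNO2

HNO2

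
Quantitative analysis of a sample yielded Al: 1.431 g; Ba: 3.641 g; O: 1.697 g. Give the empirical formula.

Al2BaO4

Al: 1.431 g ÷ 26.98 g/mol = 0.05304 mol
Ba: 3.641 g ÷ 137.33 g/mol = 0.02651 mol
O: 1.697 g ÷ 16.00 g/mol = 0.1061 mol
Ratios (÷ 0.02651): Al 2.001, Ba 1.000, O 4.000
Ratio ≈ 2:1:4, so the empirical formula is Al2BaO4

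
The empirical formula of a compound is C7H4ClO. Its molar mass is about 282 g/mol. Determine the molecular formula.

Empirical-formula mass = 139.55 g/mol
n = 282 / 139.55 = 2.02 ≈ 2
Molecular formula = (C7H4ClO)2 = C14H8Cl2O2

C14H8Cl2O2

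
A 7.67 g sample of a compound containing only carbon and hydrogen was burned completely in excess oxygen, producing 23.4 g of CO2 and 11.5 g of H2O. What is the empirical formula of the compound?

C5H12

mol C = 23.4 / 44.01 = 0.5317; mass C = 0.5317 × 12.01 = 6.386 g
mol H = 2 × (11.5 / 18.02) = 1.276; mass H = 1.276 × 1.008 = 1.287 g
Ratios (÷ 0.5317): C 1.000, H 2.401
Multiply by 5: C 5.00, H 12.00 → C5H12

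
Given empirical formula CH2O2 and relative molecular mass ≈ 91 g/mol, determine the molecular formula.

C2H4O4

Empirical-formula mass = 46.03 g/mol
n = 91 / 46.03 = 1.98 ≈ 2
Molecular formula = (CH2O2)2 = C2H4O4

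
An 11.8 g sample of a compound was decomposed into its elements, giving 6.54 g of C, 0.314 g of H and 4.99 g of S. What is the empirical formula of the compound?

C7H4S2

C: 6.54 g ÷ 12.01 g/mol = 0.5445 mol
H: 0.314 g ÷ 1.008 g/mol = 0.3115 mol
S: 4.99 g ÷ 32.07 g/mol = 0.1556 mol
Smallest is S at 0.1556 mol; normalising gives C 3.500, H 2.002, S 1.000
Multiply by 2: C 7.00, H 4.00, S 2.00 → C7H4S2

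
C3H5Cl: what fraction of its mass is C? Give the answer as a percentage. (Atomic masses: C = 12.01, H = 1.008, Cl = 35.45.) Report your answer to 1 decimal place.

Molar mass = 3(12.01) + 5(1.008) + 1(35.45) = 76.520 g/mol
Mass of C per mole = 3 × 12.01 = 36.030 g
% C = 36.030 / 76.520 × 100 = 47.1%

47.1%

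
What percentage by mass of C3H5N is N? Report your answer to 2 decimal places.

Molar mass = 3(12.01) + 5(1.008) + 1(14.01) = 55.080 g/mol
Mass of N per mole = 1 × 14.01 = 14.010 g
% N = 14.010 / 55.080 × 100 = 25.44%

25.44%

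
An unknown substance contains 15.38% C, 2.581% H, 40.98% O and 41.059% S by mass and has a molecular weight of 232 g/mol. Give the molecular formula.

C3H6O6S3

Assume 100 g: 15.38 g C, 2.581 g H, 40.98 g O, 41.059 g S.
C: 15.38 g ÷ 12.01 g/mol = 1.281 mol
H: 2.581 g ÷ 1.008 g/mol = 2.561 mol
O: 40.98 g ÷ 16.00 g/mol = 2.561 mol
S: 41.059 g ÷ 32.07 g/mol = 1.28 mol
Smallest is S at 1.28 mol; normalising gives C 1.000, H 2.000, O 2.001, S 1.000
Ratio ≈ 1:2:2:1, so the empirical formula is CH2O2S
Empirical-formula mass = 78.10 g/mol
n = 232 / 78.10 = 2.97 ≈ 3
Molecular formula = (CH2O2S)×3 = C3H6O6S3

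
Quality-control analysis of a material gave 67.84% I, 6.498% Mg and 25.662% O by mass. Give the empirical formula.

I2MgO6

Assume 100 g: 67.84 g I, 6.498 g Mg, 25.662 g O.
Moles — I: 67.84 / 126.90 = 0.5346 mol; Mg: 6.498 / 24.31 = 0.2673 mol; O: 25.662 / 16.00 = 1.604 mol
Smallest is Mg at 0.2673 mol; normalising gives I 2.000, Mg 1.000, O 6.000
Ratio ≈ 2:1:6, so the empirical formula is I2MgO6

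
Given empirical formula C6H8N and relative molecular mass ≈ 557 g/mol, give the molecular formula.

Empirical-formula mass = 94.13 g/mol
n = 557 / 94.13 = 5.92 ≈ 6
Molecular formula = (C6H8N)6 = C36H48N6

C36H48N6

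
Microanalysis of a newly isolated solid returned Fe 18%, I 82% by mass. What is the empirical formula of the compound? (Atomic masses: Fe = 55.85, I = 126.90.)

Assume 100 g: 18 g Fe, 82 g I.
n(Fe) = 18/55.85 = 0.3223, n(I) = 82/126.90 = 0.6462
Smallest is Fe at 0.3223 mol; normalising gives Fe 1.000, I 2.005
Ratio ≈ 1:2, so the empirical formula is FeI2

FeI2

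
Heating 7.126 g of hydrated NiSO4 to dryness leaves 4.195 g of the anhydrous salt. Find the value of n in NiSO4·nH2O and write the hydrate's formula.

Mass of water lost = 7.126 − 4.195 = 2.931 g → 2.931 / 18.02 = 0.1627 mol H2O
Molar mass of NiSO4 = 154.76 g/mol → mol NiSO4 = 4.195 / 154.76 = 0.02711
n = 0.1627 / 0.02711 = 6.00 ≈ 6 → NiSO4·6H2O

NiSO4·6H2O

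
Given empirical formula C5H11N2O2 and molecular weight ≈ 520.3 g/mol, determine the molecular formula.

Empirical-formula mass = 131.16 g/mol
n = 520.3 / 131.16 = 3.97 ≈ 4
Molecular formula = (C5H11N2O2)4 = C20H44N8O8

C20H44N8O8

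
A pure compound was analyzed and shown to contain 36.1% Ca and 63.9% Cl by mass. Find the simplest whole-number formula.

Assume 100 g: 36.1 g Ca, 63.9 g Cl.
Moles — Ca: 36.1 / 40.08 = 0.9007 mol; Cl: 63.9 / 35.45 = 1.803 mol
Ratios (÷ 0.9007): Ca 1.000, Cl 2.001
Ratio ≈ 1:2, so the empirical formula is CaCl2

CaCl2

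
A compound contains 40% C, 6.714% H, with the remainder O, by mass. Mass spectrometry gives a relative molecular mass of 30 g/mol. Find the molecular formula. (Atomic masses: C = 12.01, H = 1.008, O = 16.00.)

Assume 100 g: 40 g C, 6.714 g H, 53.286 g O.
Moles — C: 40 / 12.01 = 3.331 mol; H: 6.714 / 1.008 = 6.661 mol; O: 53.286 / 16.00 = 3.33 mol
Ratios (÷ 3.33): C 1.000, H 2.000, O 1.000
Ratio ≈ 1:2:1, so the empirical formula is CH2O
Empirical-formula mass = 30.03 g/mol
n = 30 / 30.03 = 1.00 ≈ 1
Molecular formula = empirical formula = CH2O

CH2O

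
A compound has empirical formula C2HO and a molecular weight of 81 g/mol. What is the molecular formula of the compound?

Empirical-formula mass = 41.03 g/mol
n = 81 / 41.03 = 1.97 ≈ 2
Molecular formula = (C2HO)2 = C4H2O2

C4H2O2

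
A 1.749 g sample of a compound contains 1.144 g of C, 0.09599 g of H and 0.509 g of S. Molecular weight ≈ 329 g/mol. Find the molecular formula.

C18H18S3

n(C) = 1.144/12.01 = 0.09525, n(H) = 0.09599/1.008 = 0.09523, n(S) = 0.509/32.07 = 0.01587
Ratios (÷ 0.01587): C 6.002, H 6.000, S 1.000
≈ 6:6:1 → C6H6S
Empirical-formula mass = 110.18 g/mol
n = 329 / 110.18 = 2.99 ≈ 3
Molecular formula = (C6H6S)×3 = C18H18S3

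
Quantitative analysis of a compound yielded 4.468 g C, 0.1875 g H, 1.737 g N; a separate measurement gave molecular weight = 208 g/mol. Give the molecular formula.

C12H6N4

C: 4.468 g ÷ 12.01 g/mol = 0.372 mol
H: 0.1875 g ÷ 1.008 g/mol = 0.186 mol
N: 1.737 g ÷ 14.01 g/mol = 0.124 mol
Divide by the smallest (0.124 mol N): C 3.001, H 1.500, N 1.000
×2: C 6.00, H 3.00, N 2.00 → C6H3N2
Empirical-formula mass = 103.10 g/mol
n = 208 / 103.10 = 2.02 ≈ 2
Molecular formula = (C6H3N2)×2 = C12H6N4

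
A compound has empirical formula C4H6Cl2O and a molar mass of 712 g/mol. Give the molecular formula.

Empirical-formula mass = 140.99 g/mol
n = 712 / 140.99 = 5.05 ≈ 5
Molecular formula = (C4H6Cl2O)5 = C20H30Cl10O5

C20H30Cl10O5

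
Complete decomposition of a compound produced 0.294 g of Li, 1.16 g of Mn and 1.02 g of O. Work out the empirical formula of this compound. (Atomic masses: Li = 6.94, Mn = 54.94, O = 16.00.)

n(Li) = 0.294/6.94 = 0.04236, n(Mn) = 1.16/54.94 = 0.02111, n(O) = 1.02/16.00 = 0.06375
Ratios (÷ 0.02111): Li 2.006, Mn 1.000, O 3.019
→ Li2MnO3

Li2MnO3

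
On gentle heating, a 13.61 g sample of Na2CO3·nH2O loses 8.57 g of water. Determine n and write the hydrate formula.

Na2CO3·10H2O

Mass of anhydrous Na2CO3 = 13.61 − 8.57 = 5.04 g
mol H2O = 8.57 / 18.02 = 0.4756
Molar mass of Na2CO3 = 105.99 g/mol → mol Na2CO3 = 5.04 / 105.99 = 0.04755
n = 0.4756 / 0.04755 = 10.00 ≈ 10 → Na2CO3·10H2O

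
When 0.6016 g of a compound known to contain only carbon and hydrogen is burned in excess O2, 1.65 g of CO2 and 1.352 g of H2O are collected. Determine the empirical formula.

CH4

mol C = 1.65 / 44.01 = 0.03749; mass C = 0.03749 × 12.01 = 0.4503 g
mol H = 2 × (1.352 / 18.02) = 0.1501; mass H = 0.1501 × 1.008 = 0.1513 g
Smallest is C at 0.03749 mol; normalising gives C 1.000, H 4.002
≈ 1:4 → CH4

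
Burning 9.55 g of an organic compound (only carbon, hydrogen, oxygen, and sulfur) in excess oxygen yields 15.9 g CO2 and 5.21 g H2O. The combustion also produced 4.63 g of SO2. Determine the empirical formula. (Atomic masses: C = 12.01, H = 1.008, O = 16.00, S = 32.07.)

C5H8O2S

mol C = 15.9 / 44.01 = 0.3613; mass C = 0.3613 × 12.01 = 4.339 g
mol H = 2 × (5.21 / 18.02) = 0.5782; mass H = 0.5782 × 1.008 = 0.5829 g
mol S = 4.63 / 64.07 = 0.07226; mass S = 2.318 g
mass O = 9.55 − (7.239) = 2.311 g → mol O = 0.1444
Smallest is S at 0.07226 mol; normalising gives C 4.999, H 8.002, O 1.998, S 1.000
≈ 5:8:2:1 → C5H8O2S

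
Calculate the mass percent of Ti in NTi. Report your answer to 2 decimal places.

Molar mass = 1(14.01) + 1(47.87) = 61.880 g/mol
Mass of Ti per mole = 1 × 47.87 = 47.870 g
% Ti = 47.870 / 61.880 × 100 = 77.36%

77.36%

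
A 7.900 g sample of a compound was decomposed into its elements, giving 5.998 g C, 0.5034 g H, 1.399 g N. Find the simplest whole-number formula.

C5H5N

C: 5.998 g ÷ 12.01 g/mol = 0.4994 mol
H: 0.5034 g ÷ 1.008 g/mol = 0.4994 mol
N: 1.399 g ÷ 14.01 g/mol = 0.09986 mol
Ratios (÷ 0.09986): C 5.001, H 5.001, N 1.000
→ C5H5N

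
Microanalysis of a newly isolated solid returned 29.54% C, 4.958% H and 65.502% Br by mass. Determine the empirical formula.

C3H6Br

Assume 100 g: 29.54 g C, 4.958 g H, 65.502 g Br.
C: 29.54 g ÷ 12.01 g/mol = 2.46 mol
H: 4.958 g ÷ 1.008 g/mol = 4.919 mol
Br: 65.502 g ÷ 79.90 g/mol = 0.8198 mol
Smallest is Br at 0.8198 mol; normalising gives C 3.000, H 6.000, Br 1.000
≈ 3:6:1 → C3H6Br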